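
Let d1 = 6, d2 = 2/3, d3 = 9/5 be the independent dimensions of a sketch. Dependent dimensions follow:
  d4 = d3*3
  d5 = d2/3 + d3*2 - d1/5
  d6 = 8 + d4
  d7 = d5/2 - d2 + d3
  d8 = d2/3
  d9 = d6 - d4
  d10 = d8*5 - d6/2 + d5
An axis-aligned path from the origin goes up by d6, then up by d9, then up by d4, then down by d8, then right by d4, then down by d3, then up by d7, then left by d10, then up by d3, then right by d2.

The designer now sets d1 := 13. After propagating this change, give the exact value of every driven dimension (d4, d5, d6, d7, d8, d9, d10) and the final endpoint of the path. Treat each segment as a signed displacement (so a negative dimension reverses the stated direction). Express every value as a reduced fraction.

d4 = 27/5
d5 = 11/9
d6 = 67/5
d7 = 157/90
d8 = 2/9
d9 = 8
d10 = -131/30
endpoint = (313/30, 2549/90)

Apply edit: d1 := 13
  d4 = d3*3 = 27/5
  d5 = d2/3 + d3*2 - d1/5 = 11/9
  d6 = 8 + d4 = 67/5
  d7 = d5/2 - d2 + d3 = 157/90
  d8 = d2/3 = 2/9
  d9 = d6 - d4 = 8
  d10 = d8*5 - d6/2 + d5 = -131/30
Walk from origin (0, 0):
  seg 1: up by d6 = 67/5 → (0, 67/5)
  seg 2: up by d9 = 8 → (0, 107/5)
  seg 3: up by d4 = 27/5 → (0, 134/5)
  seg 4: down by d8 = 2/9 → (0, 1196/45)
  seg 5: right by d4 = 27/5 → (27/5, 1196/45)
  seg 6: down by d3 = 9/5 → (27/5, 223/9)
  seg 7: up by d7 = 157/90 → (27/5, 2387/90)
  seg 8: left by d10 = -131/30 → (293/30, 2387/90)
  seg 9: up by d3 = 9/5 → (293/30, 2549/90)
  seg 10: right by d2 = 2/3 → (313/30, 2549/90)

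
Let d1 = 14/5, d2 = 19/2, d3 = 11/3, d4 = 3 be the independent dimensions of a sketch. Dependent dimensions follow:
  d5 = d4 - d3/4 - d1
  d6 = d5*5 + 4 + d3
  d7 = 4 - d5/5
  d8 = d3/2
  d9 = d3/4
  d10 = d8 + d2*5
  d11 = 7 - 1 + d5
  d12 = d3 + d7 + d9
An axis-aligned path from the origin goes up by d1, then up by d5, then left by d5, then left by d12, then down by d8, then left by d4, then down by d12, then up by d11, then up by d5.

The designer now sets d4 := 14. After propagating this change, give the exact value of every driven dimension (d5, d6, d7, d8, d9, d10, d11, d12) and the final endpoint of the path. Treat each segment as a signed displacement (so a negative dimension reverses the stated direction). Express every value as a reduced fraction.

d5 = 617/60
d6 = 709/12
d7 = 583/300
d8 = 11/6
d9 = 11/12
d10 = 148/3
d11 = 977/60
d12 = 979/150
endpoint = (-3081/100, 3129/100)

Apply edit: d4 := 14
  d5 = d4 - d3/4 - d1 = 617/60
  d6 = d5*5 + 4 + d3 = 709/12
  d7 = 4 - d5/5 = 583/300
  d8 = d3/2 = 11/6
  d9 = d3/4 = 11/12
  d10 = d8 + d2*5 = 148/3
  d11 = 7 - 1 + d5 = 977/60
  d12 = d3 + d7 + d9 = 979/150
Walk from origin (0, 0):
  seg 1: up by d1 = 14/5 → (0, 14/5)
  seg 2: up by d5 = 617/60 → (0, 157/12)
  seg 3: left by d5 = 617/60 → (-617/60, 157/12)
  seg 4: left by d12 = 979/150 → (-1681/100, 157/12)
  seg 5: down by d8 = 11/6 → (-1681/100, 45/4)
  seg 6: left by d4 = 14 → (-3081/100, 45/4)
  seg 7: down by d12 = 979/150 → (-3081/100, 1417/300)
  seg 8: up by d11 = 977/60 → (-3081/100, 3151/150)
  seg 9: up by d5 = 617/60 → (-3081/100, 3129/100)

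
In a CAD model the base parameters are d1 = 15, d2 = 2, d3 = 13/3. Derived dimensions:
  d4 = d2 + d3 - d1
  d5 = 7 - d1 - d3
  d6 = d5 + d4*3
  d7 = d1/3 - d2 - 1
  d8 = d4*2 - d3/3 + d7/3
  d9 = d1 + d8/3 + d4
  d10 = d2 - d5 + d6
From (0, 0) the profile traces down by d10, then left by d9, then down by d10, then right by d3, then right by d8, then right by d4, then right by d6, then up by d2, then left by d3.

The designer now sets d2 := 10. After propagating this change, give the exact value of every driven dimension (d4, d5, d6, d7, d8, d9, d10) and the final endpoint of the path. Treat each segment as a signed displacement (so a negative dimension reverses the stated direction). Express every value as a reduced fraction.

Apply edit: d2 := 10
  d4 = d2 + d3 - d1 = -2/3
  d5 = 7 - d1 - d3 = -37/3
  d6 = d5 + d4*3 = -43/3
  d7 = d1/3 - d2 - 1 = -6
  d8 = d4*2 - d3/3 + d7/3 = -43/9
  d9 = d1 + d8/3 + d4 = 344/27
  d10 = d2 - d5 + d6 = 8
Walk from origin (0, 0):
  seg 1: down by d10 = 8 → (0, -8)
  seg 2: left by d9 = 344/27 → (-344/27, -8)
  seg 3: down by d10 = 8 → (-344/27, -16)
  seg 4: right by d3 = 13/3 → (-227/27, -16)
  seg 5: right by d8 = -43/9 → (-356/27, -16)
  seg 6: right by d4 = -2/3 → (-374/27, -16)
  seg 7: right by d6 = -43/3 → (-761/27, -16)
  seg 8: up by d2 = 10 → (-761/27, -6)
  seg 9: left by d3 = 13/3 → (-878/27, -6)

d4 = -2/3
d5 = -37/3
d6 = -43/3
d7 = -6
d8 = -43/9
d9 = 344/27
d10 = 8
endpoint = (-878/27, -6)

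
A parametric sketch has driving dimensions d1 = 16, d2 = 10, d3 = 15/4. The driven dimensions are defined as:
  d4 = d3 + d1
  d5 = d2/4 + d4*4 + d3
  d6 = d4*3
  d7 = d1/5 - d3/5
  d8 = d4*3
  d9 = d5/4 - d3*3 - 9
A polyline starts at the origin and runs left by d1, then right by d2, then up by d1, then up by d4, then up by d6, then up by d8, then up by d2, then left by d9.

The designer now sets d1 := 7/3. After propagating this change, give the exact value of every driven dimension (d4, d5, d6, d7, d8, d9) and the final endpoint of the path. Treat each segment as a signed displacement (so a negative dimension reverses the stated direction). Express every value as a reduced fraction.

Apply edit: d1 := 7/3
  d4 = d3 + d1 = 73/12
  d5 = d2/4 + d4*4 + d3 = 367/12
  d6 = d4*3 = 73/4
  d7 = d1/5 - d3/5 = -17/60
  d8 = d4*3 = 73/4
  d9 = d5/4 - d3*3 - 9 = -605/48
Walk from origin (0, 0):
  seg 1: left by d1 = 7/3 → (-7/3, 0)
  seg 2: right by d2 = 10 → (23/3, 0)
  seg 3: up by d1 = 7/3 → (23/3, 7/3)
  seg 4: up by d4 = 73/12 → (23/3, 101/12)
  seg 5: up by d6 = 73/4 → (23/3, 80/3)
  seg 6: up by d8 = 73/4 → (23/3, 539/12)
  seg 7: up by d2 = 10 → (23/3, 659/12)
  seg 8: left by d9 = -605/48 → (973/48, 659/12)

d4 = 73/12
d5 = 367/12
d6 = 73/4
d7 = -17/60
d8 = 73/4
d9 = -605/48
endpoint = (973/48, 659/12)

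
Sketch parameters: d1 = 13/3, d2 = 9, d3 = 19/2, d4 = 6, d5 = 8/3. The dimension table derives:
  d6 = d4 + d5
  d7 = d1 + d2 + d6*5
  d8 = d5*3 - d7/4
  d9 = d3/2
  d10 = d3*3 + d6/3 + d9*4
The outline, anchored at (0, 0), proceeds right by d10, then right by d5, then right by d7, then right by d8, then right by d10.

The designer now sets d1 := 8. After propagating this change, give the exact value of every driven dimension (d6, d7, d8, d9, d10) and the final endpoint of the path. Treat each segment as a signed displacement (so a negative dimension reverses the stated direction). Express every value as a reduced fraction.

Apply edit: d1 := 8
  d6 = d4 + d5 = 26/3
  d7 = d1 + d2 + d6*5 = 181/3
  d8 = d5*3 - d7/4 = -85/12
  d9 = d3/2 = 19/4
  d10 = d3*3 + d6/3 + d9*4 = 907/18
Walk from origin (0, 0):
  seg 1: right by d10 = 907/18 → (907/18, 0)
  seg 2: right by d5 = 8/3 → (955/18, 0)
  seg 3: right by d7 = 181/3 → (2041/18, 0)
  seg 4: right by d8 = -85/12 → (3827/36, 0)
  seg 5: right by d10 = 907/18 → (5641/36, 0)

d6 = 26/3
d7 = 181/3
d8 = -85/12
d9 = 19/4
d10 = 907/18
endpoint = (5641/36, 0)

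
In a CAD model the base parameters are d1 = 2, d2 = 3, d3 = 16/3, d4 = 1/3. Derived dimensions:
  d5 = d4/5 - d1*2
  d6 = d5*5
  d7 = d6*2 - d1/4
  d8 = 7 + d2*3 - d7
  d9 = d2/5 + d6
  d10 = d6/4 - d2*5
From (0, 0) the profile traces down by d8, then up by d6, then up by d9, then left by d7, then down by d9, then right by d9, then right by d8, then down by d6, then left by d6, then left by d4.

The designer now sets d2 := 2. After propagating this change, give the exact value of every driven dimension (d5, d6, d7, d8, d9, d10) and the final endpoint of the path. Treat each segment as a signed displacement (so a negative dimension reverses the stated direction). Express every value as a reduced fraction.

d5 = -59/15
d6 = -59/3
d7 = -239/6
d8 = 317/6
d9 = -289/15
d10 = -179/12
endpoint = (1391/15, -317/6)

Apply edit: d2 := 2
  d5 = d4/5 - d1*2 = -59/15
  d6 = d5*5 = -59/3
  d7 = d6*2 - d1/4 = -239/6
  d8 = 7 + d2*3 - d7 = 317/6
  d9 = d2/5 + d6 = -289/15
  d10 = d6/4 - d2*5 = -179/12
Walk from origin (0, 0):
  seg 1: down by d8 = 317/6 → (0, -317/6)
  seg 2: up by d6 = -59/3 → (0, -145/2)
  seg 3: up by d9 = -289/15 → (0, -2753/30)
  seg 4: left by d7 = -239/6 → (239/6, -2753/30)
  seg 5: down by d9 = -289/15 → (239/6, -145/2)
  seg 6: right by d9 = -289/15 → (617/30, -145/2)
  seg 7: right by d8 = 317/6 → (367/5, -145/2)
  seg 8: down by d6 = -59/3 → (367/5, -317/6)
  seg 9: left by d6 = -59/3 → (1396/15, -317/6)
  seg 10: left by d4 = 1/3 → (1391/15, -317/6)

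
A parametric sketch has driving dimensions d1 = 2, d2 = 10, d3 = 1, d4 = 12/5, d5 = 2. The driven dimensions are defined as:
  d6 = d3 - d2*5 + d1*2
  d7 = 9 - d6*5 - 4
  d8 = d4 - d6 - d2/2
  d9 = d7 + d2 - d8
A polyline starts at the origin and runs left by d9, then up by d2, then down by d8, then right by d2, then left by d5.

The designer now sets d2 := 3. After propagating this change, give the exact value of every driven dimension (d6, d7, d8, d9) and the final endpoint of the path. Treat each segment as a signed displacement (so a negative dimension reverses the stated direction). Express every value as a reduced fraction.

Apply edit: d2 := 3
  d6 = d3 - d2*5 + d1*2 = -10
  d7 = 9 - d6*5 - 4 = 55
  d8 = d4 - d6 - d2/2 = 109/10
  d9 = d7 + d2 - d8 = 471/10
Walk from origin (0, 0):
  seg 1: left by d9 = 471/10 → (-471/10, 0)
  seg 2: up by d2 = 3 → (-471/10, 3)
  seg 3: down by d8 = 109/10 → (-471/10, -79/10)
  seg 4: right by d2 = 3 → (-441/10, -79/10)
  seg 5: left by d5 = 2 → (-461/10, -79/10)

d6 = -10
d7 = 55
d8 = 109/10
d9 = 471/10
endpoint = (-461/10, -79/10)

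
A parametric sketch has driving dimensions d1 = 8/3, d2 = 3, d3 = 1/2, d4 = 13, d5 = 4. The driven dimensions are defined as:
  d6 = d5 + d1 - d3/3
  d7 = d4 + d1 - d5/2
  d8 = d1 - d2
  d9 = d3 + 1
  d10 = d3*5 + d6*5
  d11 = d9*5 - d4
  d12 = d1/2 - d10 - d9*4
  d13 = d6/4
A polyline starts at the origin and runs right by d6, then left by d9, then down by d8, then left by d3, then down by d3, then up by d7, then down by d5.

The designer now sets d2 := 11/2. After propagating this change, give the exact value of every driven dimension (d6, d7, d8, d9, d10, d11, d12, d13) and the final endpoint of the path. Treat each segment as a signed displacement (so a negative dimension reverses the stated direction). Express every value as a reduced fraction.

d6 = 13/2
d7 = 41/3
d8 = -17/6
d9 = 3/2
d10 = 35
d11 = -11/2
d12 = -119/3
d13 = 13/8
endpoint = (9/2, 12)

Apply edit: d2 := 11/2
  d6 = d5 + d1 - d3/3 = 13/2
  d7 = d4 + d1 - d5/2 = 41/3
  d8 = d1 - d2 = -17/6
  d9 = d3 + 1 = 3/2
  d10 = d3*5 + d6*5 = 35
  d11 = d9*5 - d4 = -11/2
  d12 = d1/2 - d10 - d9*4 = -119/3
  d13 = d6/4 = 13/8
Walk from origin (0, 0):
  seg 1: right by d6 = 13/2 → (13/2, 0)
  seg 2: left by d9 = 3/2 → (5, 0)
  seg 3: down by d8 = -17/6 → (5, 17/6)
  seg 4: left by d3 = 1/2 → (9/2, 17/6)
  seg 5: down by d3 = 1/2 → (9/2, 7/3)
  seg 6: up by d7 = 41/3 → (9/2, 16)
  seg 7: down by d5 = 4 → (9/2, 12)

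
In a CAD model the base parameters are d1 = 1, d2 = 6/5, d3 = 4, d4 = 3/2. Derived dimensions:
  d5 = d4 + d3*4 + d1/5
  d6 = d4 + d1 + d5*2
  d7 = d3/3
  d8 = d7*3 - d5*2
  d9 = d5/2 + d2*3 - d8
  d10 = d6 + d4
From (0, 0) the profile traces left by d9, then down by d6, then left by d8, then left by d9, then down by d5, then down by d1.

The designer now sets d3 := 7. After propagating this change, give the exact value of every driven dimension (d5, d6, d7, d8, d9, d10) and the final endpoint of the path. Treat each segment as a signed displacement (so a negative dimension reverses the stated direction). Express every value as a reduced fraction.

Apply edit: d3 := 7
  d5 = d4 + d3*4 + d1/5 = 297/10
  d6 = d4 + d1 + d5*2 = 619/10
  d7 = d3/3 = 7/3
  d8 = d7*3 - d5*2 = -262/5
  d9 = d5/2 + d2*3 - d8 = 1417/20
  d10 = d6 + d4 = 317/5
Walk from origin (0, 0):
  seg 1: left by d9 = 1417/20 → (-1417/20, 0)
  seg 2: down by d6 = 619/10 → (-1417/20, -619/10)
  seg 3: left by d8 = -262/5 → (-369/20, -619/10)
  seg 4: left by d9 = 1417/20 → (-893/10, -619/10)
  seg 5: down by d5 = 297/10 → (-893/10, -458/5)
  seg 6: down by d1 = 1 → (-893/10, -463/5)

d5 = 297/10
d6 = 619/10
d7 = 7/3
d8 = -262/5
d9 = 1417/20
d10 = 317/5
endpoint = (-893/10, -463/5)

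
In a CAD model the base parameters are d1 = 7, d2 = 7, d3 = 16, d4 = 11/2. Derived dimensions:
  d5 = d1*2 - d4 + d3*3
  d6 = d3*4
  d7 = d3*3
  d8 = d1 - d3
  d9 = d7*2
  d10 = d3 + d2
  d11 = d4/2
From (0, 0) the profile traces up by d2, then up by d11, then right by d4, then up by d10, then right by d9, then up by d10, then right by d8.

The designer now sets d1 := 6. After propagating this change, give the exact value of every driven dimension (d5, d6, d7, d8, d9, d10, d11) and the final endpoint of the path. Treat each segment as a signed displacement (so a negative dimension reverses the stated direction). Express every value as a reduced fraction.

Apply edit: d1 := 6
  d5 = d1*2 - d4 + d3*3 = 109/2
  d6 = d3*4 = 64
  d7 = d3*3 = 48
  d8 = d1 - d3 = -10
  d9 = d7*2 = 96
  d10 = d3 + d2 = 23
  d11 = d4/2 = 11/4
Walk from origin (0, 0):
  seg 1: up by d2 = 7 → (0, 7)
  seg 2: up by d11 = 11/4 → (0, 39/4)
  seg 3: right by d4 = 11/2 → (11/2, 39/4)
  seg 4: up by d10 = 23 → (11/2, 131/4)
  seg 5: right by d9 = 96 → (203/2, 131/4)
  seg 6: up by d10 = 23 → (203/2, 223/4)
  seg 7: right by d8 = -10 → (183/2, 223/4)

d5 = 109/2
d6 = 64
d7 = 48
d8 = -10
d9 = 96
d10 = 23
d11 = 11/4
endpoint = (183/2, 223/4)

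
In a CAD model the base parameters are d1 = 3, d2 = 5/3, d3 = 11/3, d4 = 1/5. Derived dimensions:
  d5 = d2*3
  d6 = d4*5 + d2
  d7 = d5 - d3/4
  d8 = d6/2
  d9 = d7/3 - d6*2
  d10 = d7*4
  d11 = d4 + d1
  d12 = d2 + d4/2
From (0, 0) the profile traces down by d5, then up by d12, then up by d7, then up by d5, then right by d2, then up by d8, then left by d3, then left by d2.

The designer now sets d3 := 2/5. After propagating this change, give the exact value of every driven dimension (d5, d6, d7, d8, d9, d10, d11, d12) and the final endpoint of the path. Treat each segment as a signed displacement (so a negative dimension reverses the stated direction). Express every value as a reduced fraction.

d5 = 5
d6 = 8/3
d7 = 49/10
d8 = 4/3
d9 = -37/10
d10 = 98/5
d11 = 16/5
d12 = 53/30
endpoint = (-2/5, 8)

Apply edit: d3 := 2/5
  d5 = d2*3 = 5
  d6 = d4*5 + d2 = 8/3
  d7 = d5 - d3/4 = 49/10
  d8 = d6/2 = 4/3
  d9 = d7/3 - d6*2 = -37/10
  d10 = d7*4 = 98/5
  d11 = d4 + d1 = 16/5
  d12 = d2 + d4/2 = 53/30
Walk from origin (0, 0):
  seg 1: down by d5 = 5 → (0, -5)
  seg 2: up by d12 = 53/30 → (0, -97/30)
  seg 3: up by d7 = 49/10 → (0, 5/3)
  seg 4: up by d5 = 5 → (0, 20/3)
  seg 5: right by d2 = 5/3 → (5/3, 20/3)
  seg 6: up by d8 = 4/3 → (5/3, 8)
  seg 7: left by d3 = 2/5 → (19/15, 8)
  seg 8: left by d2 = 5/3 → (-2/5, 8)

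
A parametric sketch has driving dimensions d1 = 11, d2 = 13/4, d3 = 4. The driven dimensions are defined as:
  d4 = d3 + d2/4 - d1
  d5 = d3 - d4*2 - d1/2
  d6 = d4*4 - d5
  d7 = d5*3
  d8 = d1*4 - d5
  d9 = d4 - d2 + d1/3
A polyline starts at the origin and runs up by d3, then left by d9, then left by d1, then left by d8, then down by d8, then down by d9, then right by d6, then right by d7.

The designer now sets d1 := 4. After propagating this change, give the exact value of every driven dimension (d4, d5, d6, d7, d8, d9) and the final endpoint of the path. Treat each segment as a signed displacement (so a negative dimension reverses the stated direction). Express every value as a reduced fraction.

d4 = 13/16
d5 = 3/8
d6 = 23/8
d7 = 9/8
d8 = 125/8
d9 = -53/48
endpoint = (-697/48, -505/48)

Apply edit: d1 := 4
  d4 = d3 + d2/4 - d1 = 13/16
  d5 = d3 - d4*2 - d1/2 = 3/8
  d6 = d4*4 - d5 = 23/8
  d7 = d5*3 = 9/8
  d8 = d1*4 - d5 = 125/8
  d9 = d4 - d2 + d1/3 = -53/48
Walk from origin (0, 0):
  seg 1: up by d3 = 4 → (0, 4)
  seg 2: left by d9 = -53/48 → (53/48, 4)
  seg 3: left by d1 = 4 → (-139/48, 4)
  seg 4: left by d8 = 125/8 → (-889/48, 4)
  seg 5: down by d8 = 125/8 → (-889/48, -93/8)
  seg 6: down by d9 = -53/48 → (-889/48, -505/48)
  seg 7: right by d6 = 23/8 → (-751/48, -505/48)
  seg 8: right by d7 = 9/8 → (-697/48, -505/48)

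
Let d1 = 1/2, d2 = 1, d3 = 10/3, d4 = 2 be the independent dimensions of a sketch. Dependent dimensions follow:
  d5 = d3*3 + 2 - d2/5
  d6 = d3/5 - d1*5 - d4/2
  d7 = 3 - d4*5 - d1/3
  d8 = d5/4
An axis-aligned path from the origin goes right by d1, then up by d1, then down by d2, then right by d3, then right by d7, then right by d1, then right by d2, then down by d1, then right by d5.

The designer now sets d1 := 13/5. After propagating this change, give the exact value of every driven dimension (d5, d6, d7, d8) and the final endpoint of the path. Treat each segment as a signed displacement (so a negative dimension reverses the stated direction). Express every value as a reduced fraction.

Apply edit: d1 := 13/5
  d5 = d3*3 + 2 - d2/5 = 59/5
  d6 = d3/5 - d1*5 - d4/2 = -40/3
  d7 = 3 - d4*5 - d1/3 = -118/15
  d8 = d5/4 = 59/20
Walk from origin (0, 0):
  seg 1: right by d1 = 13/5 → (13/5, 0)
  seg 2: up by d1 = 13/5 → (13/5, 13/5)
  seg 3: down by d2 = 1 → (13/5, 8/5)
  seg 4: right by d3 = 10/3 → (89/15, 8/5)
  seg 5: right by d7 = -118/15 → (-29/15, 8/5)
  seg 6: right by d1 = 13/5 → (2/3, 8/5)
  seg 7: right by d2 = 1 → (5/3, 8/5)
  seg 8: down by d1 = 13/5 → (5/3, -1)
  seg 9: right by d5 = 59/5 → (202/15, -1)

d5 = 59/5
d6 = -40/3
d7 = -118/15
d8 = 59/20
endpoint = (202/15, -1)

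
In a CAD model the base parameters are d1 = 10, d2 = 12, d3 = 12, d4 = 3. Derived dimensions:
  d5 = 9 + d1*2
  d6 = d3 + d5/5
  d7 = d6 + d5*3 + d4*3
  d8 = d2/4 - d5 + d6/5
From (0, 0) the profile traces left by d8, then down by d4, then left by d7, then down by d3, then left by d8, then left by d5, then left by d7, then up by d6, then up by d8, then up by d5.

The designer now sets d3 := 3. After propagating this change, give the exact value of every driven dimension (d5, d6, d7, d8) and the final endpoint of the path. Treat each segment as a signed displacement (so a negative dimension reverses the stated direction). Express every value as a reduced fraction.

Apply edit: d3 := 3
  d5 = 9 + d1*2 = 29
  d6 = d3 + d5/5 = 44/5
  d7 = d6 + d5*3 + d4*3 = 524/5
  d8 = d2/4 - d5 + d6/5 = -606/25
Walk from origin (0, 0):
  seg 1: left by d8 = -606/25 → (606/25, 0)
  seg 2: down by d4 = 3 → (606/25, -3)
  seg 3: left by d7 = 524/5 → (-2014/25, -3)
  seg 4: down by d3 = 3 → (-2014/25, -6)
  seg 5: left by d8 = -606/25 → (-1408/25, -6)
  seg 6: left by d5 = 29 → (-2133/25, -6)
  seg 7: left by d7 = 524/5 → (-4753/25, -6)
  seg 8: up by d6 = 44/5 → (-4753/25, 14/5)
  seg 9: up by d8 = -606/25 → (-4753/25, -536/25)
  seg 10: up by d5 = 29 → (-4753/25, 189/25)

d5 = 29
d6 = 44/5
d7 = 524/5
d8 = -606/25
endpoint = (-4753/25, 189/25)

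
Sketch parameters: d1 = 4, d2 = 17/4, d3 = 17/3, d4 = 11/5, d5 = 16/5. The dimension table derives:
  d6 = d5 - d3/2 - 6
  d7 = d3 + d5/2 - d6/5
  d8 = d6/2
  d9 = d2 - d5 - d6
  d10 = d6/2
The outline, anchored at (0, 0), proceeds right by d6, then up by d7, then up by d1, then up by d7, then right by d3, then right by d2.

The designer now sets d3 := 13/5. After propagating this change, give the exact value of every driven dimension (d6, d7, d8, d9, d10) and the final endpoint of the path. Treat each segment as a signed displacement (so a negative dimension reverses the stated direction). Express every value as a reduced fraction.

Apply edit: d3 := 13/5
  d6 = d5 - d3/2 - 6 = -41/10
  d7 = d3 + d5/2 - d6/5 = 251/50
  d8 = d6/2 = -41/20
  d9 = d2 - d5 - d6 = 103/20
  d10 = d6/2 = -41/20
Walk from origin (0, 0):
  seg 1: right by d6 = -41/10 → (-41/10, 0)
  seg 2: up by d7 = 251/50 → (-41/10, 251/50)
  seg 3: up by d1 = 4 → (-41/10, 451/50)
  seg 4: up by d7 = 251/50 → (-41/10, 351/25)
  seg 5: right by d3 = 13/5 → (-3/2, 351/25)
  seg 6: right by d2 = 17/4 → (11/4, 351/25)

d6 = -41/10
d7 = 251/50
d8 = -41/20
d9 = 103/20
d10 = -41/20
endpoint = (11/4, 351/25)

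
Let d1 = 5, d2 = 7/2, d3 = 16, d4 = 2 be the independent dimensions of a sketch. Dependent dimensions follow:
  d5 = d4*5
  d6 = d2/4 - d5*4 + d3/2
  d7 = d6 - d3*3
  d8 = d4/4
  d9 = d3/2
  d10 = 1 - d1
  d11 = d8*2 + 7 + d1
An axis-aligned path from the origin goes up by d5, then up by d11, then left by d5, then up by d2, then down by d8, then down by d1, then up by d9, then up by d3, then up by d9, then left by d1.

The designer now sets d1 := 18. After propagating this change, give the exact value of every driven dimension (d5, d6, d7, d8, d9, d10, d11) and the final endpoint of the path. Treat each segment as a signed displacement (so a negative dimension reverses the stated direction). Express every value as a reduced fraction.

Apply edit: d1 := 18
  d5 = d4*5 = 10
  d6 = d2/4 - d5*4 + d3/2 = -249/8
  d7 = d6 - d3*3 = -633/8
  d8 = d4/4 = 1/2
  d9 = d3/2 = 8
  d10 = 1 - d1 = -17
  d11 = d8*2 + 7 + d1 = 26
Walk from origin (0, 0):
  seg 1: up by d5 = 10 → (0, 10)
  seg 2: up by d11 = 26 → (0, 36)
  seg 3: left by d5 = 10 → (-10, 36)
  seg 4: up by d2 = 7/2 → (-10, 79/2)
  seg 5: down by d8 = 1/2 → (-10, 39)
  seg 6: down by d1 = 18 → (-10, 21)
  seg 7: up by d9 = 8 → (-10, 29)
  seg 8: up by d3 = 16 → (-10, 45)
  seg 9: up by d9 = 8 → (-10, 53)
  seg 10: left by d1 = 18 → (-28, 53)

d5 = 10
d6 = -249/8
d7 = -633/8
d8 = 1/2
d9 = 8
d10 = -17
d11 = 26
endpoint = (-28, 53)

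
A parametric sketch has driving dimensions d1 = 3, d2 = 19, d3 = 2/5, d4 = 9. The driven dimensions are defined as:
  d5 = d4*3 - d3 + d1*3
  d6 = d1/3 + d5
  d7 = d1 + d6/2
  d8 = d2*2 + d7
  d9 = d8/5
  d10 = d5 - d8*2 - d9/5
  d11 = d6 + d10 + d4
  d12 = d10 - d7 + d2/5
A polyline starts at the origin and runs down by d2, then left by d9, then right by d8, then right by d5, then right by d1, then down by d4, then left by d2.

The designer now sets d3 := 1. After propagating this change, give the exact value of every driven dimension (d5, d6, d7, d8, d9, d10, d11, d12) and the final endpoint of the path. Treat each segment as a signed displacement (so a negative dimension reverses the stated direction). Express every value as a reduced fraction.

Apply edit: d3 := 1
  d5 = d4*3 - d3 + d1*3 = 35
  d6 = d1/3 + d5 = 36
  d7 = d1 + d6/2 = 21
  d8 = d2*2 + d7 = 59
  d9 = d8/5 = 59/5
  d10 = d5 - d8*2 - d9/5 = -2134/25
  d11 = d6 + d10 + d4 = -1009/25
  d12 = d10 - d7 + d2/5 = -2564/25
Walk from origin (0, 0):
  seg 1: down by d2 = 19 → (0, -19)
  seg 2: left by d9 = 59/5 → (-59/5, -19)
  seg 3: right by d8 = 59 → (236/5, -19)
  seg 4: right by d5 = 35 → (411/5, -19)
  seg 5: right by d1 = 3 → (426/5, -19)
  seg 6: down by d4 = 9 → (426/5, -28)
  seg 7: left by d2 = 19 → (331/5, -28)

d5 = 35
d6 = 36
d7 = 21
d8 = 59
d9 = 59/5
d10 = -2134/25
d11 = -1009/25
d12 = -2564/25
endpoint = (331/5, -28)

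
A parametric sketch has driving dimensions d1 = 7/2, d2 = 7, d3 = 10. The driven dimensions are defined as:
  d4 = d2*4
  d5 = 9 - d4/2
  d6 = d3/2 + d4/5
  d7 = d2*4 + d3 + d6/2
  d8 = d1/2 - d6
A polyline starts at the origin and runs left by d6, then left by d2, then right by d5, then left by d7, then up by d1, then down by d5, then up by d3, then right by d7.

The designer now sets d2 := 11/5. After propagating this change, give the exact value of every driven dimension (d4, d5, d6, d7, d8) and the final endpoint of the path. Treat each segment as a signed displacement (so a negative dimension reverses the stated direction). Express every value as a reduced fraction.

Apply edit: d2 := 11/5
  d4 = d2*4 = 44/5
  d5 = 9 - d4/2 = 23/5
  d6 = d3/2 + d4/5 = 169/25
  d7 = d2*4 + d3 + d6/2 = 1109/50
  d8 = d1/2 - d6 = -501/100
Walk from origin (0, 0):
  seg 1: left by d6 = 169/25 → (-169/25, 0)
  seg 2: left by d2 = 11/5 → (-224/25, 0)
  seg 3: right by d5 = 23/5 → (-109/25, 0)
  seg 4: left by d7 = 1109/50 → (-1327/50, 0)
  seg 5: up by d1 = 7/2 → (-1327/50, 7/2)
  seg 6: down by d5 = 23/5 → (-1327/50, -11/10)
  seg 7: up by d3 = 10 → (-1327/50, 89/10)
  seg 8: right by d7 = 1109/50 → (-109/25, 89/10)

d4 = 44/5
d5 = 23/5
d6 = 169/25
d7 = 1109/50
d8 = -501/100
endpoint = (-109/25, 89/10)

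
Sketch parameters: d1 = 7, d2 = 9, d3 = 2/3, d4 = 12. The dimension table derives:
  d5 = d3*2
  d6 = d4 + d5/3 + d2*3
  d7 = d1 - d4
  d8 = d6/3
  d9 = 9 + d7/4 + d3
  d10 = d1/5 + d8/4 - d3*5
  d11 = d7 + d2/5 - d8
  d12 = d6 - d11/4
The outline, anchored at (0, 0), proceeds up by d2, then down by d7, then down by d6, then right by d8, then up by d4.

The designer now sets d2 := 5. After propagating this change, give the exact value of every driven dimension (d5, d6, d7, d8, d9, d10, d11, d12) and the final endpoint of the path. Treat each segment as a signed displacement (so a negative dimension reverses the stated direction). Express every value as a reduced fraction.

d5 = 4/3
d6 = 247/9
d7 = -5
d8 = 247/27
d9 = 101/12
d10 = 191/540
d11 = -355/27
d12 = 3319/108
endpoint = (247/27, -49/9)

Apply edit: d2 := 5
  d5 = d3*2 = 4/3
  d6 = d4 + d5/3 + d2*3 = 247/9
  d7 = d1 - d4 = -5
  d8 = d6/3 = 247/27
  d9 = 9 + d7/4 + d3 = 101/12
  d10 = d1/5 + d8/4 - d3*5 = 191/540
  d11 = d7 + d2/5 - d8 = -355/27
  d12 = d6 - d11/4 = 3319/108
Walk from origin (0, 0):
  seg 1: up by d2 = 5 → (0, 5)
  seg 2: down by d7 = -5 → (0, 10)
  seg 3: down by d6 = 247/9 → (0, -157/9)
  seg 4: right by d8 = 247/27 → (247/27, -157/9)
  seg 5: up by d4 = 12 → (247/27, -49/9)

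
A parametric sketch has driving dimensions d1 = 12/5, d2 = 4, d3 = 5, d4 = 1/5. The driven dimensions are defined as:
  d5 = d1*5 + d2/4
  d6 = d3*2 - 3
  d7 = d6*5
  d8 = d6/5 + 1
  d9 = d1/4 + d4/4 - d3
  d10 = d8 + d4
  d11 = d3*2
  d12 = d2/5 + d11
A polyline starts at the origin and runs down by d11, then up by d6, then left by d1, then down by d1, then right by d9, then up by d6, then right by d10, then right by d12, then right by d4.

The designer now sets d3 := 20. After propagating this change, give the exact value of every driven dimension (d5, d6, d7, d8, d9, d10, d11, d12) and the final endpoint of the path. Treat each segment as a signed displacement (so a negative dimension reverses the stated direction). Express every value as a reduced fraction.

Apply edit: d3 := 20
  d5 = d1*5 + d2/4 = 13
  d6 = d3*2 - 3 = 37
  d7 = d6*5 = 185
  d8 = d6/5 + 1 = 42/5
  d9 = d1/4 + d4/4 - d3 = -387/20
  d10 = d8 + d4 = 43/5
  d11 = d3*2 = 40
  d12 = d2/5 + d11 = 204/5
Walk from origin (0, 0):
  seg 1: down by d11 = 40 → (0, -40)
  seg 2: up by d6 = 37 → (0, -3)
  seg 3: left by d1 = 12/5 → (-12/5, -3)
  seg 4: down by d1 = 12/5 → (-12/5, -27/5)
  seg 5: right by d9 = -387/20 → (-87/4, -27/5)
  seg 6: up by d6 = 37 → (-87/4, 158/5)
  seg 7: right by d10 = 43/5 → (-263/20, 158/5)
  seg 8: right by d12 = 204/5 → (553/20, 158/5)
  seg 9: right by d4 = 1/5 → (557/20, 158/5)

d5 = 13
d6 = 37
d7 = 185
d8 = 42/5
d9 = -387/20
d10 = 43/5
d11 = 40
d12 = 204/5
endpoint = (557/20, 158/5)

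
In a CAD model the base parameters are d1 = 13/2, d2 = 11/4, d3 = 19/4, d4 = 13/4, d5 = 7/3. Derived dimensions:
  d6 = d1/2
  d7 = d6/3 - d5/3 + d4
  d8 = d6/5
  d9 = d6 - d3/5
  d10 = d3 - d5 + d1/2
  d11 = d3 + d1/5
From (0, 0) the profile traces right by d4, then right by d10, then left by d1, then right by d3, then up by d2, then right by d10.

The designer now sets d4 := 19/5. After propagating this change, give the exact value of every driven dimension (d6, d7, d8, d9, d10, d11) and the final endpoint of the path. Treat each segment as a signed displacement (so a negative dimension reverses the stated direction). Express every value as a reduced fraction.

Apply edit: d4 := 19/5
  d6 = d1/2 = 13/4
  d7 = d6/3 - d5/3 + d4 = 739/180
  d8 = d6/5 = 13/20
  d9 = d6 - d3/5 = 23/10
  d10 = d3 - d5 + d1/2 = 17/3
  d11 = d3 + d1/5 = 121/20
Walk from origin (0, 0):
  seg 1: right by d4 = 19/5 → (19/5, 0)
  seg 2: right by d10 = 17/3 → (142/15, 0)
  seg 3: left by d1 = 13/2 → (89/30, 0)
  seg 4: right by d3 = 19/4 → (463/60, 0)
  seg 5: up by d2 = 11/4 → (463/60, 11/4)
  seg 6: right by d10 = 17/3 → (803/60, 11/4)

d6 = 13/4
d7 = 739/180
d8 = 13/20
d9 = 23/10
d10 = 17/3
d11 = 121/20
endpoint = (803/60, 11/4)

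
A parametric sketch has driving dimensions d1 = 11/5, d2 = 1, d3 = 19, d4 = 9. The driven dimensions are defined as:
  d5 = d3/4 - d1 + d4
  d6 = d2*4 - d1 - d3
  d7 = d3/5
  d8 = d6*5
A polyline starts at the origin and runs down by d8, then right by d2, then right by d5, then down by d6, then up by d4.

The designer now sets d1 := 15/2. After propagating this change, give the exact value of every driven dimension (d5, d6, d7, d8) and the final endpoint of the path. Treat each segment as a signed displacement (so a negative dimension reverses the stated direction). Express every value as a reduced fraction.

Apply edit: d1 := 15/2
  d5 = d3/4 - d1 + d4 = 25/4
  d6 = d2*4 - d1 - d3 = -45/2
  d7 = d3/5 = 19/5
  d8 = d6*5 = -225/2
Walk from origin (0, 0):
  seg 1: down by d8 = -225/2 → (0, 225/2)
  seg 2: right by d2 = 1 → (1, 225/2)
  seg 3: right by d5 = 25/4 → (29/4, 225/2)
  seg 4: down by d6 = -45/2 → (29/4, 135)
  seg 5: up by d4 = 9 → (29/4, 144)

d5 = 25/4
d6 = -45/2
d7 = 19/5
d8 = -225/2
endpoint = (29/4, 144)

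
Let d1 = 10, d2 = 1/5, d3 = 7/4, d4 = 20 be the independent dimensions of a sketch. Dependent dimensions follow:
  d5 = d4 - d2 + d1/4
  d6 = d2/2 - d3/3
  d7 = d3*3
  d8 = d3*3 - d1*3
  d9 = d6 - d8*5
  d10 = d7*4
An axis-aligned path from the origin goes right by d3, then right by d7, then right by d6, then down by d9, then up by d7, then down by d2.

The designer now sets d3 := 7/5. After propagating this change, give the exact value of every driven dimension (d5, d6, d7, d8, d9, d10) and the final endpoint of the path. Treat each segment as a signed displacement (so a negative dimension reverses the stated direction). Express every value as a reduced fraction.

Apply edit: d3 := 7/5
  d5 = d4 - d2 + d1/4 = 223/10
  d6 = d2/2 - d3/3 = -11/30
  d7 = d3*3 = 21/5
  d8 = d3*3 - d1*3 = -129/5
  d9 = d6 - d8*5 = 3859/30
  d10 = d7*4 = 84/5
Walk from origin (0, 0):
  seg 1: right by d3 = 7/5 → (7/5, 0)
  seg 2: right by d7 = 21/5 → (28/5, 0)
  seg 3: right by d6 = -11/30 → (157/30, 0)
  seg 4: down by d9 = 3859/30 → (157/30, -3859/30)
  seg 5: up by d7 = 21/5 → (157/30, -3733/30)
  seg 6: down by d2 = 1/5 → (157/30, -3739/30)

d5 = 223/10
d6 = -11/30
d7 = 21/5
d8 = -129/5
d9 = 3859/30
d10 = 84/5
endpoint = (157/30, -3739/30)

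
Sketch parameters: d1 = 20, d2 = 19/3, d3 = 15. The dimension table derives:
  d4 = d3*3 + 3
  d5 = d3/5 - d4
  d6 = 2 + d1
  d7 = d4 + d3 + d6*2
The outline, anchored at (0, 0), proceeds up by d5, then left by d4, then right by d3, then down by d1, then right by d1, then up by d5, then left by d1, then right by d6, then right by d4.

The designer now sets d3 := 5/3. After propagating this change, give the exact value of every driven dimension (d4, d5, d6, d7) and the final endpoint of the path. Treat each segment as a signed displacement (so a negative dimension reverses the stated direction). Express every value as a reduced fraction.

Apply edit: d3 := 5/3
  d4 = d3*3 + 3 = 8
  d5 = d3/5 - d4 = -23/3
  d6 = 2 + d1 = 22
  d7 = d4 + d3 + d6*2 = 161/3
Walk from origin (0, 0):
  seg 1: up by d5 = -23/3 → (0, -23/3)
  seg 2: left by d4 = 8 → (-8, -23/3)
  seg 3: right by d3 = 5/3 → (-19/3, -23/3)
  seg 4: down by d1 = 20 → (-19/3, -83/3)
  seg 5: right by d1 = 20 → (41/3, -83/3)
  seg 6: up by d5 = -23/3 → (41/3, -106/3)
  seg 7: left by d1 = 20 → (-19/3, -106/3)
  seg 8: right by d6 = 22 → (47/3, -106/3)
  seg 9: right by d4 = 8 → (71/3, -106/3)

d4 = 8
d5 = -23/3
d6 = 22
d7 = 161/3
endpoint = (71/3, -106/3)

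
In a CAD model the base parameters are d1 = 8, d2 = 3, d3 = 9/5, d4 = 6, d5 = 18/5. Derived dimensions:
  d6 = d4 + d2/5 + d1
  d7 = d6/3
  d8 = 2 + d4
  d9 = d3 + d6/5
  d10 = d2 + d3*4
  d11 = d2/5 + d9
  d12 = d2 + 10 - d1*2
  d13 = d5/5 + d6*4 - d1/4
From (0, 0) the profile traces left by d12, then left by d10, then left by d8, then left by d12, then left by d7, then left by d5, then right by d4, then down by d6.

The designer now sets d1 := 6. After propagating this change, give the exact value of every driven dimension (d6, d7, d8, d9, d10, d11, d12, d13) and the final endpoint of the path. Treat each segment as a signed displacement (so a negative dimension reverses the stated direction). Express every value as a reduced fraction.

d6 = 63/5
d7 = 21/5
d8 = 8
d9 = 108/25
d10 = 51/5
d11 = 123/25
d12 = 1
d13 = 2481/50
endpoint = (-22, -63/5)

Apply edit: d1 := 6
  d6 = d4 + d2/5 + d1 = 63/5
  d7 = d6/3 = 21/5
  d8 = 2 + d4 = 8
  d9 = d3 + d6/5 = 108/25
  d10 = d2 + d3*4 = 51/5
  d11 = d2/5 + d9 = 123/25
  d12 = d2 + 10 - d1*2 = 1
  d13 = d5/5 + d6*4 - d1/4 = 2481/50
Walk from origin (0, 0):
  seg 1: left by d12 = 1 → (-1, 0)
  seg 2: left by d10 = 51/5 → (-56/5, 0)
  seg 3: left by d8 = 8 → (-96/5, 0)
  seg 4: left by d12 = 1 → (-101/5, 0)
  seg 5: left by d7 = 21/5 → (-122/5, 0)
  seg 6: left by d5 = 18/5 → (-28, 0)
  seg 7: right by d4 = 6 → (-22, 0)
  seg 8: down by d6 = 63/5 → (-22, -63/5)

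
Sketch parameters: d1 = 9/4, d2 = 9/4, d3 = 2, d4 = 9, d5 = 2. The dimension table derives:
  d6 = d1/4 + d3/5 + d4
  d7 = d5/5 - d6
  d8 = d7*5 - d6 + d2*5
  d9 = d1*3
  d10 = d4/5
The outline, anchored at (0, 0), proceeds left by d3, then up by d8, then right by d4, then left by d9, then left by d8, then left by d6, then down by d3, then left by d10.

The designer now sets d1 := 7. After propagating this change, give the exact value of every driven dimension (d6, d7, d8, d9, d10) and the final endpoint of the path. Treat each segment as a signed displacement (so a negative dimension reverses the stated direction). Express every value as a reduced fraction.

d6 = 223/20
d7 = -43/4
d8 = -1073/20
d9 = 21
d10 = 9/5
endpoint = (267/10, -1113/20)

Apply edit: d1 := 7
  d6 = d1/4 + d3/5 + d4 = 223/20
  d7 = d5/5 - d6 = -43/4
  d8 = d7*5 - d6 + d2*5 = -1073/20
  d9 = d1*3 = 21
  d10 = d4/5 = 9/5
Walk from origin (0, 0):
  seg 1: left by d3 = 2 → (-2, 0)
  seg 2: up by d8 = -1073/20 → (-2, -1073/20)
  seg 3: right by d4 = 9 → (7, -1073/20)
  seg 4: left by d9 = 21 → (-14, -1073/20)
  seg 5: left by d8 = -1073/20 → (793/20, -1073/20)
  seg 6: left by d6 = 223/20 → (57/2, -1073/20)
  seg 7: down by d3 = 2 → (57/2, -1113/20)
  seg 8: left by d10 = 9/5 → (267/10, -1113/20)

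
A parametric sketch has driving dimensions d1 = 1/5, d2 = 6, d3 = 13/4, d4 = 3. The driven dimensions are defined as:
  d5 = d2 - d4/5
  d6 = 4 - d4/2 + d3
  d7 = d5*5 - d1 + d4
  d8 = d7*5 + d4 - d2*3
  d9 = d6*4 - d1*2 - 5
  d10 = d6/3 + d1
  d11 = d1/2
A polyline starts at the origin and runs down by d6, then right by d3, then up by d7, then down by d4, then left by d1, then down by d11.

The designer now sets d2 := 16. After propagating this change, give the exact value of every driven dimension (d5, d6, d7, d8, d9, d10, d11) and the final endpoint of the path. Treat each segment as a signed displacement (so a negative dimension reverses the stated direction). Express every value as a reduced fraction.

d5 = 77/5
d6 = 23/4
d7 = 399/5
d8 = 354
d9 = 88/5
d10 = 127/60
d11 = 1/10
endpoint = (61/20, 1419/20)

Apply edit: d2 := 16
  d5 = d2 - d4/5 = 77/5
  d6 = 4 - d4/2 + d3 = 23/4
  d7 = d5*5 - d1 + d4 = 399/5
  d8 = d7*5 + d4 - d2*3 = 354
  d9 = d6*4 - d1*2 - 5 = 88/5
  d10 = d6/3 + d1 = 127/60
  d11 = d1/2 = 1/10
Walk from origin (0, 0):
  seg 1: down by d6 = 23/4 → (0, -23/4)
  seg 2: right by d3 = 13/4 → (13/4, -23/4)
  seg 3: up by d7 = 399/5 → (13/4, 1481/20)
  seg 4: down by d4 = 3 → (13/4, 1421/20)
  seg 5: left by d1 = 1/5 → (61/20, 1421/20)
  seg 6: down by d11 = 1/10 → (61/20, 1419/20)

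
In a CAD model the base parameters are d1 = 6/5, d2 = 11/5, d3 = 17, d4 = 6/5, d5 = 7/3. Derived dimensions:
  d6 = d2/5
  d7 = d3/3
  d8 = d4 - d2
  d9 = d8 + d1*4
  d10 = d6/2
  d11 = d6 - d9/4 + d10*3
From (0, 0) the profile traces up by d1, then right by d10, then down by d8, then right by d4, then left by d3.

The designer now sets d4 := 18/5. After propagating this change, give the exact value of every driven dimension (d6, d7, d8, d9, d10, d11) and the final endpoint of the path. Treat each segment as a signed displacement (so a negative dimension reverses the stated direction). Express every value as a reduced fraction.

d6 = 11/25
d7 = 17/3
d8 = 7/5
d9 = 31/5
d10 = 11/50
d11 = -9/20
endpoint = (-659/50, -1/5)

Apply edit: d4 := 18/5
  d6 = d2/5 = 11/25
  d7 = d3/3 = 17/3
  d8 = d4 - d2 = 7/5
  d9 = d8 + d1*4 = 31/5
  d10 = d6/2 = 11/50
  d11 = d6 - d9/4 + d10*3 = -9/20
Walk from origin (0, 0):
  seg 1: up by d1 = 6/5 → (0, 6/5)
  seg 2: right by d10 = 11/50 → (11/50, 6/5)
  seg 3: down by d8 = 7/5 → (11/50, -1/5)
  seg 4: right by d4 = 18/5 → (191/50, -1/5)
  seg 5: left by d3 = 17 → (-659/50, -1/5)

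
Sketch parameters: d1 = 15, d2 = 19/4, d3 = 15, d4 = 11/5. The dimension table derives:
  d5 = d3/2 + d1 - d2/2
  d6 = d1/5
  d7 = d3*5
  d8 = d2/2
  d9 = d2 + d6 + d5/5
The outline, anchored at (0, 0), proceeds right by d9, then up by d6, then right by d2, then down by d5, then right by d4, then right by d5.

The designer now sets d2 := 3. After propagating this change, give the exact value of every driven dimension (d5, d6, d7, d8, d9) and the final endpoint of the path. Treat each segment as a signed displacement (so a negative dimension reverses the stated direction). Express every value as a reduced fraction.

Apply edit: d2 := 3
  d5 = d3/2 + d1 - d2/2 = 21
  d6 = d1/5 = 3
  d7 = d3*5 = 75
  d8 = d2/2 = 3/2
  d9 = d2 + d6 + d5/5 = 51/5
Walk from origin (0, 0):
  seg 1: right by d9 = 51/5 → (51/5, 0)
  seg 2: up by d6 = 3 → (51/5, 3)
  seg 3: right by d2 = 3 → (66/5, 3)
  seg 4: down by d5 = 21 → (66/5, -18)
  seg 5: right by d4 = 11/5 → (77/5, -18)
  seg 6: right by d5 = 21 → (182/5, -18)

d5 = 21
d6 = 3
d7 = 75
d8 = 3/2
d9 = 51/5
endpoint = (182/5, -18)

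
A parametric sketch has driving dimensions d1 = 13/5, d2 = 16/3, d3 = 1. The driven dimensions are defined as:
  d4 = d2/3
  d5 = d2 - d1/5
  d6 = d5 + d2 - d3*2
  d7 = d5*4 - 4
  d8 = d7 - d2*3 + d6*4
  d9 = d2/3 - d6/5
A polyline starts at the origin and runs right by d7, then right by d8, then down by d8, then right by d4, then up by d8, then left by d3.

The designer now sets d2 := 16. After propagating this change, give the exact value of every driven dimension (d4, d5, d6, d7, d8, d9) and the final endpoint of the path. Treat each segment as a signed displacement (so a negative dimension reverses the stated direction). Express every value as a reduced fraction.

Apply edit: d2 := 16
  d4 = d2/3 = 16/3
  d5 = d2 - d1/5 = 387/25
  d6 = d5 + d2 - d3*2 = 737/25
  d7 = d5*4 - 4 = 1448/25
  d8 = d7 - d2*3 + d6*4 = 3196/25
  d9 = d2/3 - d6/5 = -211/375
Walk from origin (0, 0):
  seg 1: right by d7 = 1448/25 → (1448/25, 0)
  seg 2: right by d8 = 3196/25 → (4644/25, 0)
  seg 3: down by d8 = 3196/25 → (4644/25, -3196/25)
  seg 4: right by d4 = 16/3 → (14332/75, -3196/25)
  seg 5: up by d8 = 3196/25 → (14332/75, 0)
  seg 6: left by d3 = 1 → (14257/75, 0)

d4 = 16/3
d5 = 387/25
d6 = 737/25
d7 = 1448/25
d8 = 3196/25
d9 = -211/375
endpoint = (14257/75, 0)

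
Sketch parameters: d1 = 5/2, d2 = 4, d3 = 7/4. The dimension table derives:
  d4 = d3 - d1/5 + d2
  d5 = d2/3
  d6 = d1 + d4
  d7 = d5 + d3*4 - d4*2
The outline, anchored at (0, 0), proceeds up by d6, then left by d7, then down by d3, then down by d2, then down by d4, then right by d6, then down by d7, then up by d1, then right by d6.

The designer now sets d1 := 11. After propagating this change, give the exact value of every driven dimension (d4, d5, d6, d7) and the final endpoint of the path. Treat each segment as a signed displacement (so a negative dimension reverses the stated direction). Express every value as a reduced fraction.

Apply edit: d1 := 11
  d4 = d3 - d1/5 + d2 = 71/20
  d5 = d2/3 = 4/3
  d6 = d1 + d4 = 291/20
  d7 = d5 + d3*4 - d4*2 = 37/30
Walk from origin (0, 0):
  seg 1: up by d6 = 291/20 → (0, 291/20)
  seg 2: left by d7 = 37/30 → (-37/30, 291/20)
  seg 3: down by d3 = 7/4 → (-37/30, 64/5)
  seg 4: down by d2 = 4 → (-37/30, 44/5)
  seg 5: down by d4 = 71/20 → (-37/30, 21/4)
  seg 6: right by d6 = 291/20 → (799/60, 21/4)
  seg 7: down by d7 = 37/30 → (799/60, 241/60)
  seg 8: up by d1 = 11 → (799/60, 901/60)
  seg 9: right by d6 = 291/20 → (418/15, 901/60)

d4 = 71/20
d5 = 4/3
d6 = 291/20
d7 = 37/30
endpoint = (418/15, 901/60)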